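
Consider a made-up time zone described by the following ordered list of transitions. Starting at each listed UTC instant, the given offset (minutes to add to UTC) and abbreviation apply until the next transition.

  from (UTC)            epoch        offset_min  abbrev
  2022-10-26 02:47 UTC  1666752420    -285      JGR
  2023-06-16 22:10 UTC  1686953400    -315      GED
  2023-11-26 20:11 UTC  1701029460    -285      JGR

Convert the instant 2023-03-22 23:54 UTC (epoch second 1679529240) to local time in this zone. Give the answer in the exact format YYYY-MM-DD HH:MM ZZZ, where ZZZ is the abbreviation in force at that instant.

2023-03-22 19:09 JGR

Query: 2023-03-22 23:54 UTC
Rule 1/3 (JGR, -04:45): 2022-10-26 02:47 UTC ≤ query < 2023-06-16 22:10 UTC
23·60 + 54 - 285 = 1149 min
1149 = 0·1440 + 1149; 1149 = 19·60 + 9 → 19:09, same day
→ 2023-03-22 19:09 JGR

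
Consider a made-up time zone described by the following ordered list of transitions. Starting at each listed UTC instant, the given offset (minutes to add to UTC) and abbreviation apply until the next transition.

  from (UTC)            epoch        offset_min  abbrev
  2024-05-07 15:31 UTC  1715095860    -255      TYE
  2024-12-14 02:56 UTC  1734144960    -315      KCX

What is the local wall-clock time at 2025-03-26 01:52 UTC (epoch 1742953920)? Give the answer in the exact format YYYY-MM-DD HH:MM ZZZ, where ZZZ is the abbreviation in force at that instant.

Query: 2025-03-26 01:52 UTC
Rule 2/2 (KCX, -05:15): 2024-12-14 02:56 UTC ≤ query < +∞
1·60 + 52 - 315 = -203 min
-203 = -1·1440 + 1237; 1237 = 20·60 + 37 → 20:37, 2025-03-26 - 1 day = 2025-03-25
→ 2025-03-25 20:37 KCX

2025-03-25 20:37 KCX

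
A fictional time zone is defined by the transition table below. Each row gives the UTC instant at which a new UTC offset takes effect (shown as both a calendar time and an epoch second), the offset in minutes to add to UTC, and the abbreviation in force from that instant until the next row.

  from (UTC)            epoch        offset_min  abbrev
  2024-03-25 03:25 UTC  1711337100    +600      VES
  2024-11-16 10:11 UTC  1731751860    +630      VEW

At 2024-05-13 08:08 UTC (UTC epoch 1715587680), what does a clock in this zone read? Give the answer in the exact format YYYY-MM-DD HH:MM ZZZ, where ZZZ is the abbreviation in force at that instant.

Query: 2024-05-13 08:08 UTC
Rule 1/2 (VES, +10:00): 2024-03-25 03:25 UTC ≤ query < 2024-11-16 10:11 UTC
8·60 + 8 + 600 = 1088 min
1088 = 0·1440 + 1088; 1088 = 18·60 + 8 → 18:08, same day
→ 2024-05-13 18:08 VES

2024-05-13 18:08 VES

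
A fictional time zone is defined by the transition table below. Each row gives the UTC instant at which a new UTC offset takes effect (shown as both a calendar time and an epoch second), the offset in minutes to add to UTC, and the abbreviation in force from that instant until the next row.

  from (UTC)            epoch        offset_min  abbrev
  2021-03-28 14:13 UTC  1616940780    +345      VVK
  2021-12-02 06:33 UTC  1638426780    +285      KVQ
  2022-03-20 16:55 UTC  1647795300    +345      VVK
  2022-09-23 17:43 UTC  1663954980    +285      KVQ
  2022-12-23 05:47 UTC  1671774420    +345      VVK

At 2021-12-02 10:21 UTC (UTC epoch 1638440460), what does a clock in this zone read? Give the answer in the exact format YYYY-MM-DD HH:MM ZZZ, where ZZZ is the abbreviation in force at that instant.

Query: 2021-12-02 10:21 UTC
Rule 2/5 (KVQ, +04:45): 2021-12-02 06:33 UTC ≤ query < 2022-03-20 16:55 UTC
10·60 + 21 + 285 = 906 min
906 = 0·1440 + 906; 906 = 15·60 + 6 → 15:06, same day
→ 2021-12-02 15:06 KVQ

2021-12-02 15:06 KVQ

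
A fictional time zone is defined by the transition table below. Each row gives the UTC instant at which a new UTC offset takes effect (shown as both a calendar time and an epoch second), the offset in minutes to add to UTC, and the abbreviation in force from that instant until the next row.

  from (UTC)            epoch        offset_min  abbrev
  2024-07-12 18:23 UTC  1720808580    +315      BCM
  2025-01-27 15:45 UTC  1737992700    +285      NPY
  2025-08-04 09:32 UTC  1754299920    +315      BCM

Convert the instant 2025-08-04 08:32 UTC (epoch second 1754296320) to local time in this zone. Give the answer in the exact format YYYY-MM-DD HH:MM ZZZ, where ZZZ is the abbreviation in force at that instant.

Query: 2025-08-04 08:32 UTC
Rule 2/3 (NPY, +04:45): 2025-01-27 15:45 UTC ≤ query < 2025-08-04 09:32 UTC
8·60 + 32 + 285 = 797 min
797 = 0·1440 + 797; 797 = 13·60 + 17 → 13:17, same day
→ 2025-08-04 13:17 NPY

2025-08-04 13:17 NPY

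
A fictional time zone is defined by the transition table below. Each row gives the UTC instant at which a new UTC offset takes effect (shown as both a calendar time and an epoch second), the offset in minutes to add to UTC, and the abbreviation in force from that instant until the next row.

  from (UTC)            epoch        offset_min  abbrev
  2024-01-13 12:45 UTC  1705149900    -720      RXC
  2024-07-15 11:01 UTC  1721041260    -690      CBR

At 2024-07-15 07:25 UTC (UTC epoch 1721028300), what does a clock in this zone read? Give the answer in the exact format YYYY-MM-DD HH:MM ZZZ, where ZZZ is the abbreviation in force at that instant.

2024-07-14 19:25 RXC

Query: 2024-07-15 07:25 UTC
Rule 1/2 (RXC, -12:00): 2024-01-13 12:45 UTC ≤ query < 2024-07-15 11:01 UTC
7·60 + 25 - 720 = -275 min
-275 = -1·1440 + 1165; 1165 = 19·60 + 25 → 19:25, 2024-07-15 - 1 day = 2024-07-14
→ 2024-07-14 19:25 RXC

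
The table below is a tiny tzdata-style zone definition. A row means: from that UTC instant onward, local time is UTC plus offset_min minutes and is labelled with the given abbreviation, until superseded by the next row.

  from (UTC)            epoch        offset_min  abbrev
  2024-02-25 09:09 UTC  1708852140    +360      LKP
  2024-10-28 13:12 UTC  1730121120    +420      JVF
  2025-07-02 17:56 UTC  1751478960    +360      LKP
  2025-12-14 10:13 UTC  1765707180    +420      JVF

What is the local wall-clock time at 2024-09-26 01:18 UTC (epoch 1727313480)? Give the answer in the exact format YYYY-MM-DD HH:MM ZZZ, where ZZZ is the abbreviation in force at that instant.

2024-09-26 07:18 LKP

Query: 2024-09-26 01:18 UTC
Rule 1/4 (LKP, +06:00): 2024-02-25 09:09 UTC ≤ query < 2024-10-28 13:12 UTC
1·60 + 18 + 360 = 438 min
438 = 0·1440 + 438; 438 = 7·60 + 18 → 07:18, same day
→ 2024-09-26 07:18 LKP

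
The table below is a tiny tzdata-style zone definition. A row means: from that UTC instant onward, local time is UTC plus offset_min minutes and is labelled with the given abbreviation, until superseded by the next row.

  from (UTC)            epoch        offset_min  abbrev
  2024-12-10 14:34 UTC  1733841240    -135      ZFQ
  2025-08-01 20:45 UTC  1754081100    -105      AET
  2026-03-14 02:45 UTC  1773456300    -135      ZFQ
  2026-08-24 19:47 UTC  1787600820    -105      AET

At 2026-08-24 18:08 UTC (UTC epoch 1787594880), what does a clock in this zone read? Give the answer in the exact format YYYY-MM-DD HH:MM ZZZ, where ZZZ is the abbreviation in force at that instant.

Query: 2026-08-24 18:08 UTC
Rule 3/4 (ZFQ, -02:15): 2026-03-14 02:45 UTC ≤ query < 2026-08-24 19:47 UTC
18·60 + 8 - 135 = 953 min
953 = 0·1440 + 953; 953 = 15·60 + 53 → 15:53, same day
→ 2026-08-24 15:53 ZFQ

2026-08-24 15:53 ZFQ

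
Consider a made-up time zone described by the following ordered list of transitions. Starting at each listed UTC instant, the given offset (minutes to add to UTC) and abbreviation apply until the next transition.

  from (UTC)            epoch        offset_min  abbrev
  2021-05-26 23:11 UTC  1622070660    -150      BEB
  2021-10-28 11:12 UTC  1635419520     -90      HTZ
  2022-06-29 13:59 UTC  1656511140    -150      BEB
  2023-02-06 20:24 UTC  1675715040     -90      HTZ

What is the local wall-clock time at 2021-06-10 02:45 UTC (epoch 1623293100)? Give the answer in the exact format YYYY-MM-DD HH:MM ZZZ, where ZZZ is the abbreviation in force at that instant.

Query: 2021-06-10 02:45 UTC
Rule 1/4 (BEB, -02:30): 2021-05-26 23:11 UTC ≤ query < 2021-10-28 11:12 UTC
2·60 + 45 - 150 = 15 min
15 = 0·1440 + 15; 15 = 0·60 + 15 → 00:15, same day
→ 2021-06-10 00:15 BEB

2021-06-10 00:15 BEB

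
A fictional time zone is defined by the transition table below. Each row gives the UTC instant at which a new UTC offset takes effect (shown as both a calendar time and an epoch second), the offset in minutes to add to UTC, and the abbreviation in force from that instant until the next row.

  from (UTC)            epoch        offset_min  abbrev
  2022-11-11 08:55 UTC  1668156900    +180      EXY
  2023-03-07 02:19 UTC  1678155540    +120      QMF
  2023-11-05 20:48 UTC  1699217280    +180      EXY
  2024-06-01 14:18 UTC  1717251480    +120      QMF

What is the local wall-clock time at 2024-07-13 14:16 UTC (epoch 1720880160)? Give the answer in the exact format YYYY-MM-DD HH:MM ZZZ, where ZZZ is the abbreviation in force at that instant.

2024-07-13 16:16 QMF

Query: 2024-07-13 14:16 UTC
Rule 4/4 (QMF, +02:00): 2024-06-01 14:18 UTC ≤ query < +∞
14·60 + 16 + 120 = 976 min
976 = 0·1440 + 976; 976 = 16·60 + 16 → 16:16, same day
→ 2024-07-13 16:16 QMF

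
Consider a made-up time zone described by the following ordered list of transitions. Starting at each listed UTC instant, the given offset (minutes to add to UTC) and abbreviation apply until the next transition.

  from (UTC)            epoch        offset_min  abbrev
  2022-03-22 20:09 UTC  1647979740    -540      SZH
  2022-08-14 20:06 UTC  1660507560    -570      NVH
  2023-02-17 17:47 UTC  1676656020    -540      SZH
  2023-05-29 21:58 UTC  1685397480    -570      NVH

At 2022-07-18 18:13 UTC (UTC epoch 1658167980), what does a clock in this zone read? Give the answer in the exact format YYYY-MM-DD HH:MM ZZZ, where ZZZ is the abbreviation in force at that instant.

2022-07-18 09:13 SZH

Query: 2022-07-18 18:13 UTC
Rule 1/4 (SZH, -09:00): 2022-03-22 20:09 UTC ≤ query < 2022-08-14 20:06 UTC
18·60 + 13 - 540 = 553 min
553 = 0·1440 + 553; 553 = 9·60 + 13 → 09:13, same day
→ 2022-07-18 09:13 SZH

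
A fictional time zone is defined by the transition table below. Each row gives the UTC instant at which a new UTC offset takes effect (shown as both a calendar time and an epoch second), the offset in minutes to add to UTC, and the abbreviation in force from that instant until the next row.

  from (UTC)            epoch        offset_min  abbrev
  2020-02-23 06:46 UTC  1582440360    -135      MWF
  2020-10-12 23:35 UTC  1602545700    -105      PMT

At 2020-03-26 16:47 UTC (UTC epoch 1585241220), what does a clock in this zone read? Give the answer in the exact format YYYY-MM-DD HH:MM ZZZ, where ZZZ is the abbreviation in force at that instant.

2020-03-26 14:32 MWF

Query: 2020-03-26 16:47 UTC
Rule 1/2 (MWF, -02:15): 2020-02-23 06:46 UTC ≤ query < 2020-10-12 23:35 UTC
16·60 + 47 - 135 = 872 min
872 = 0·1440 + 872; 872 = 14·60 + 32 → 14:32, same day
→ 2020-03-26 14:32 MWF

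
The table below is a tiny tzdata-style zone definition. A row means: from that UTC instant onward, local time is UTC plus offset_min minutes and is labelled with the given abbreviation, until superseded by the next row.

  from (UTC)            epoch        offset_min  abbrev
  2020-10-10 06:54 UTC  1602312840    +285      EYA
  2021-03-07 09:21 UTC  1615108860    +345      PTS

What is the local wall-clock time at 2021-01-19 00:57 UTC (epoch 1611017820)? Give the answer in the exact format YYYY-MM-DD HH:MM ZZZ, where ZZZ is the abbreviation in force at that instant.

Query: 2021-01-19 00:57 UTC
Rule 1/2 (EYA, +04:45): 2020-10-10 06:54 UTC ≤ query < 2021-03-07 09:21 UTC
0·60 + 57 + 285 = 342 min
342 = 0·1440 + 342; 342 = 5·60 + 42 → 05:42, same day
→ 2021-01-19 05:42 EYA

2021-01-19 05:42 EYA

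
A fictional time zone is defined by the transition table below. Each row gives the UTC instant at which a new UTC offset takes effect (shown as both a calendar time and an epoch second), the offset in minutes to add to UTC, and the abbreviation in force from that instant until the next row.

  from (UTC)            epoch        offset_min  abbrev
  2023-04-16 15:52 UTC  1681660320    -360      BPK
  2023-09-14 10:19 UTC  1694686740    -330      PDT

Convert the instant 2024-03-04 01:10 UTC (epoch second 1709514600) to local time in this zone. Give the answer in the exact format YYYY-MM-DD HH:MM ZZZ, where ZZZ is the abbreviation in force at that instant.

Query: 2024-03-04 01:10 UTC
Rule 2/2 (PDT, -05:30): 2023-09-14 10:19 UTC ≤ query < +∞
1·60 + 10 - 330 = -260 min
-260 = -1·1440 + 1180; 1180 = 19·60 + 40 → 19:40, 2024-03-04 - 1 day = 2024-03-03
→ 2024-03-03 19:40 PDT

2024-03-03 19:40 PDT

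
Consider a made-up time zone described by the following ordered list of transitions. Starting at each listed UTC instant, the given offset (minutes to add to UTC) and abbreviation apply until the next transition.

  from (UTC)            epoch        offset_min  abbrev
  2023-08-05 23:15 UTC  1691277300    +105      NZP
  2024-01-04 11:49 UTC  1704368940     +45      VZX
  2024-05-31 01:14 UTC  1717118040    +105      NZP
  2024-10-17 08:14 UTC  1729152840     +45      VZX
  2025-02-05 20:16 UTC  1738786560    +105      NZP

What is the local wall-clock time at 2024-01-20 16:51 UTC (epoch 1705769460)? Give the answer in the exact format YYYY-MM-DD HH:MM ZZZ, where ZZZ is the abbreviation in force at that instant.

2024-01-20 17:36 VZX

Query: 2024-01-20 16:51 UTC
Rule 2/5 (VZX, +00:45): 2024-01-04 11:49 UTC ≤ query < 2024-05-31 01:14 UTC
16·60 + 51 + 45 = 1056 min
1056 = 0·1440 + 1056; 1056 = 17·60 + 36 → 17:36, same day
→ 2024-01-20 17:36 VZX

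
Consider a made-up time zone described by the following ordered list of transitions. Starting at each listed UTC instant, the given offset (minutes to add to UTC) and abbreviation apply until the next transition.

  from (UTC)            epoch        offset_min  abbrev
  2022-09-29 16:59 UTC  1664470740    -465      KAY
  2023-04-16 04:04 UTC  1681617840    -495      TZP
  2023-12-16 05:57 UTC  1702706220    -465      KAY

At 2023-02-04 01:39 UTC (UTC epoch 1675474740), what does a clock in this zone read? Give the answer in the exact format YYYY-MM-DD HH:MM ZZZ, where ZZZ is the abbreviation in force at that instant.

Query: 2023-02-04 01:39 UTC
Rule 1/3 (KAY, -07:45): 2022-09-29 16:59 UTC ≤ query < 2023-04-16 04:04 UTC
1·60 + 39 - 465 = -366 min
-366 = -1·1440 + 1074; 1074 = 17·60 + 54 → 17:54, 2023-02-04 - 1 day = 2023-02-03
→ 2023-02-03 17:54 KAY

2023-02-03 17:54 KAY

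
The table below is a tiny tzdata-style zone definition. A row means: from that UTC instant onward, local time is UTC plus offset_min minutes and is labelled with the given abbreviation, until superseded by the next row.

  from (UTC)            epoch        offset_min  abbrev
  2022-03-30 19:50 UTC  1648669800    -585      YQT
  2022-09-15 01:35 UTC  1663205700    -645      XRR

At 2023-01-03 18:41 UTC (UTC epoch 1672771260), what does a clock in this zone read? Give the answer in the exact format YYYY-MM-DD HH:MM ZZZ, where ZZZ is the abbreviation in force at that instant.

2023-01-03 07:56 XRR

Query: 2023-01-03 18:41 UTC
Rule 2/2 (XRR, -10:45): 2022-09-15 01:35 UTC ≤ query < +∞
18·60 + 41 - 645 = 476 min
476 = 0·1440 + 476; 476 = 7·60 + 56 → 07:56, same day
→ 2023-01-03 07:56 XRR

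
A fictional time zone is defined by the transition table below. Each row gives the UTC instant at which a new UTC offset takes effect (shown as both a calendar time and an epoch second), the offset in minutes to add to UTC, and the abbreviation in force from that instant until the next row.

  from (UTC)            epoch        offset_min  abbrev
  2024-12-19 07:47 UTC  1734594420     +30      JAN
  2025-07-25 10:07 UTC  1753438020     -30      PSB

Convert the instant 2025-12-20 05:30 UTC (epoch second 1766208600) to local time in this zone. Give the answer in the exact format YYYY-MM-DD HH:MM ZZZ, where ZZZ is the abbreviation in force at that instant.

Query: 2025-12-20 05:30 UTC
Rule 2/2 (PSB, -00:30): 2025-07-25 10:07 UTC ≤ query < +∞
5·60 + 30 - 30 = 300 min
300 = 0·1440 + 300; 300 = 5·60 + 0 → 05:00, same day
→ 2025-12-20 05:00 PSB

2025-12-20 05:00 PSB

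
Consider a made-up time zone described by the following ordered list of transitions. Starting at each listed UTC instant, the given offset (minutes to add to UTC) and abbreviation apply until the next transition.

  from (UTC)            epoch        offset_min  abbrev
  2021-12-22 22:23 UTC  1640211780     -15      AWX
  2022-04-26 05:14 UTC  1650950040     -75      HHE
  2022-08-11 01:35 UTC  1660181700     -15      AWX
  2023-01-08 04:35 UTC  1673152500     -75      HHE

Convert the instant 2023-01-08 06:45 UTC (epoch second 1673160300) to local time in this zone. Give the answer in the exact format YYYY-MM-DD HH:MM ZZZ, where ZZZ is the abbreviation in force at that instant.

2023-01-08 05:30 HHE

Query: 2023-01-08 06:45 UTC
Rule 4/4 (HHE, -01:15): 2023-01-08 04:35 UTC ≤ query < +∞
6·60 + 45 - 75 = 330 min
330 = 0·1440 + 330; 330 = 5·60 + 30 → 05:30, same day
→ 2023-01-08 05:30 HHE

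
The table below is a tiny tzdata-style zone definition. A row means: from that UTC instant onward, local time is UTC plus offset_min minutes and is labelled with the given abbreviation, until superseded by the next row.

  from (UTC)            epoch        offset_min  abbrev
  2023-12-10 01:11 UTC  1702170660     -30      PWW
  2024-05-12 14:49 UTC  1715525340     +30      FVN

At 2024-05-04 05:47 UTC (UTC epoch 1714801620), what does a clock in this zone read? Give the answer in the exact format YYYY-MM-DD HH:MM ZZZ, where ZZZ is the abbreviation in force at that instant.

2024-05-04 05:17 PWW

Query: 2024-05-04 05:47 UTC
Rule 1/2 (PWW, -00:30): 2023-12-10 01:11 UTC ≤ query < 2024-05-12 14:49 UTC
5·60 + 47 - 30 = 317 min
317 = 0·1440 + 317; 317 = 5·60 + 17 → 05:17, same day
→ 2024-05-04 05:17 PWW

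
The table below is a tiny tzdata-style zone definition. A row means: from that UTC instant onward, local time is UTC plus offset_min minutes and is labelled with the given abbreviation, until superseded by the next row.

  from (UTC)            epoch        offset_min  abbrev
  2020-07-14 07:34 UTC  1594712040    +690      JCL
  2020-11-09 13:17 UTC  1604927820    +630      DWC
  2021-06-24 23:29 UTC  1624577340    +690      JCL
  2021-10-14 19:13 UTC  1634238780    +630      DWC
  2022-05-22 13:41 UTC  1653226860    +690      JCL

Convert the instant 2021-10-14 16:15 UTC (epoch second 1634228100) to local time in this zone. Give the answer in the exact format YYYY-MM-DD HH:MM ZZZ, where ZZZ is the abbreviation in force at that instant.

Query: 2021-10-14 16:15 UTC
Rule 3/5 (JCL, +11:30): 2021-06-24 23:29 UTC ≤ query < 2021-10-14 19:13 UTC
16·60 + 15 + 690 = 1665 min
1665 = 1·1440 + 225; 225 = 3·60 + 45 → 03:45, 2021-10-14 + 1 day = 2021-10-15
→ 2021-10-15 03:45 JCL

2021-10-15 03:45 JCL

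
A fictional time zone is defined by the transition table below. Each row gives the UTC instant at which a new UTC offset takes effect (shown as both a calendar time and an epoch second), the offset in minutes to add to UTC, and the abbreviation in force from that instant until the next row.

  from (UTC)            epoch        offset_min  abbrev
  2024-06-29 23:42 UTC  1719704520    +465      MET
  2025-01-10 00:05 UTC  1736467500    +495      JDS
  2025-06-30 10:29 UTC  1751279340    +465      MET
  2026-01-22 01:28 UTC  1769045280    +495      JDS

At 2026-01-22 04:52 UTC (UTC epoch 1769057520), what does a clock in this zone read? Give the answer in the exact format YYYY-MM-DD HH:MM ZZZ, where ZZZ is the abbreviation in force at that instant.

Query: 2026-01-22 04:52 UTC
Rule 4/4 (JDS, +08:15): 2026-01-22 01:28 UTC ≤ query < +∞
4·60 + 52 + 495 = 787 min
787 = 0·1440 + 787; 787 = 13·60 + 7 → 13:07, same day
→ 2026-01-22 13:07 JDS

2026-01-22 13:07 JDS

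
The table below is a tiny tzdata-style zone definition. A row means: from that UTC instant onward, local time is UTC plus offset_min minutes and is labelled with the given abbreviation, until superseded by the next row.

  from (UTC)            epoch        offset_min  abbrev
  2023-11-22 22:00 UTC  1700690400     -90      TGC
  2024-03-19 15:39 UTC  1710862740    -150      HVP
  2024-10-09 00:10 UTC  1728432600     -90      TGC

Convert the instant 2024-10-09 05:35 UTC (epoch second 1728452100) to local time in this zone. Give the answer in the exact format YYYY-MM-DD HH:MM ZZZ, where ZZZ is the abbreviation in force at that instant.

Query: 2024-10-09 05:35 UTC
Rule 3/3 (TGC, -01:30): 2024-10-09 00:10 UTC ≤ query < +∞
5·60 + 35 - 90 = 245 min
245 = 0·1440 + 245; 245 = 4·60 + 5 → 04:05, same day
→ 2024-10-09 04:05 TGC

2024-10-09 04:05 TGC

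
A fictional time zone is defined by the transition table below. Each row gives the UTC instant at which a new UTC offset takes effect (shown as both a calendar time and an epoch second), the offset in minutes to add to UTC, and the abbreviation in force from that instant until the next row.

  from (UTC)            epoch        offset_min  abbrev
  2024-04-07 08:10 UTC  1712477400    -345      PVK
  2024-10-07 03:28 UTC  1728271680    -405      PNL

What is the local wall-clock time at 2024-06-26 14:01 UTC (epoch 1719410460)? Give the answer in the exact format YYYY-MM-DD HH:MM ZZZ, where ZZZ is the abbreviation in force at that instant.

Query: 2024-06-26 14:01 UTC
Rule 1/2 (PVK, -05:45): 2024-04-07 08:10 UTC ≤ query < 2024-10-07 03:28 UTC
14·60 + 1 - 345 = 496 min
496 = 0·1440 + 496; 496 = 8·60 + 16 → 08:16, same day
→ 2024-06-26 08:16 PVK

2024-06-26 08:16 PVK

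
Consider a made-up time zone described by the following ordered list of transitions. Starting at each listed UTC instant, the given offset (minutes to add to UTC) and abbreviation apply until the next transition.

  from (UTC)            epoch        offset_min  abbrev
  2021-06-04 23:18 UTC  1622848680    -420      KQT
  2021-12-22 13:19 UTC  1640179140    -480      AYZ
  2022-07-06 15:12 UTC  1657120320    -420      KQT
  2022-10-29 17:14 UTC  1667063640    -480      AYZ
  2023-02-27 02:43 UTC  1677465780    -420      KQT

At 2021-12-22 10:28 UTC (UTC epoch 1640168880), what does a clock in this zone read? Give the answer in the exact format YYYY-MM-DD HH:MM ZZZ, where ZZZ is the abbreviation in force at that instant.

2021-12-22 03:28 KQT

Query: 2021-12-22 10:28 UTC
Rule 1/5 (KQT, -07:00): 2021-06-04 23:18 UTC ≤ query < 2021-12-22 13:19 UTC
10·60 + 28 - 420 = 208 min
208 = 0·1440 + 208; 208 = 3·60 + 28 → 03:28, same day
→ 2021-12-22 03:28 KQT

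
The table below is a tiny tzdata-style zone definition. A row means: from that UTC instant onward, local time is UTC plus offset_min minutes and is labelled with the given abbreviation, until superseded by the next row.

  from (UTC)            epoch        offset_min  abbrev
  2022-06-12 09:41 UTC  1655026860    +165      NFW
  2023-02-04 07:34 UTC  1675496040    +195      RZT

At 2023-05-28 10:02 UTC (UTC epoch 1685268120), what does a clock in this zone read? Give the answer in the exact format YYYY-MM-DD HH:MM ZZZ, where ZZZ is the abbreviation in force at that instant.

2023-05-28 13:17 RZT

Query: 2023-05-28 10:02 UTC
Rule 2/2 (RZT, +03:15): 2023-02-04 07:34 UTC ≤ query < +∞
10·60 + 2 + 195 = 797 min
797 = 0·1440 + 797; 797 = 13·60 + 17 → 13:17, same day
→ 2023-05-28 13:17 RZT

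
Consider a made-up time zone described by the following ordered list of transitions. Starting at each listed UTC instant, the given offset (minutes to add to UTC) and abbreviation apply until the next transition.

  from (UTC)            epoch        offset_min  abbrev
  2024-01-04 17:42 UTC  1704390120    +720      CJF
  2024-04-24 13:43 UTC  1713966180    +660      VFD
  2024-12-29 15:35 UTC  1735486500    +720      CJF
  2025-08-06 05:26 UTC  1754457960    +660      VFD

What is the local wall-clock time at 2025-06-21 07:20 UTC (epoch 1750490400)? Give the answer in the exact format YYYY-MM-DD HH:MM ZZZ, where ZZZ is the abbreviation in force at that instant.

2025-06-21 19:20 CJF

Query: 2025-06-21 07:20 UTC
Rule 3/4 (CJF, +12:00): 2024-12-29 15:35 UTC ≤ query < 2025-08-06 05:26 UTC
7·60 + 20 + 720 = 1160 min
1160 = 0·1440 + 1160; 1160 = 19·60 + 20 → 19:20, same day
→ 2025-06-21 19:20 CJF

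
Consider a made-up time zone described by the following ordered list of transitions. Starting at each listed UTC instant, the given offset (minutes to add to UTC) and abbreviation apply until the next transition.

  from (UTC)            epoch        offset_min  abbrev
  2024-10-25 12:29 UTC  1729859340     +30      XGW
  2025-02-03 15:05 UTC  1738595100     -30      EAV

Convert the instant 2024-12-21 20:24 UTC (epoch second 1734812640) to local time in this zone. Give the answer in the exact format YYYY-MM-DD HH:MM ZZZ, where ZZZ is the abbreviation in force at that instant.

Query: 2024-12-21 20:24 UTC
Rule 1/2 (XGW, +00:30): 2024-10-25 12:29 UTC ≤ query < 2025-02-03 15:05 UTC
20·60 + 24 + 30 = 1254 min
1254 = 0·1440 + 1254; 1254 = 20·60 + 54 → 20:54, same day
→ 2024-12-21 20:54 XGW

2024-12-21 20:54 XGW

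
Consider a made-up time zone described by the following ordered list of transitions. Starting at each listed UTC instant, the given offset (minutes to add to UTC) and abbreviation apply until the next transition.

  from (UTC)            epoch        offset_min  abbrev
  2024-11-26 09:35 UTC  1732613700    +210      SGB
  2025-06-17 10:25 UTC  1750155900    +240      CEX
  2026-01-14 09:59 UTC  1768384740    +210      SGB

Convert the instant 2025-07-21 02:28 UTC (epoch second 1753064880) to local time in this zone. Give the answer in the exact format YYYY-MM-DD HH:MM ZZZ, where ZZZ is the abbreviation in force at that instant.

2025-07-21 06:28 CEX

Query: 2025-07-21 02:28 UTC
Rule 2/3 (CEX, +04:00): 2025-06-17 10:25 UTC ≤ query < 2026-01-14 09:59 UTC
2·60 + 28 + 240 = 388 min
388 = 0·1440 + 388; 388 = 6·60 + 28 → 06:28, same day
→ 2025-07-21 06:28 CEX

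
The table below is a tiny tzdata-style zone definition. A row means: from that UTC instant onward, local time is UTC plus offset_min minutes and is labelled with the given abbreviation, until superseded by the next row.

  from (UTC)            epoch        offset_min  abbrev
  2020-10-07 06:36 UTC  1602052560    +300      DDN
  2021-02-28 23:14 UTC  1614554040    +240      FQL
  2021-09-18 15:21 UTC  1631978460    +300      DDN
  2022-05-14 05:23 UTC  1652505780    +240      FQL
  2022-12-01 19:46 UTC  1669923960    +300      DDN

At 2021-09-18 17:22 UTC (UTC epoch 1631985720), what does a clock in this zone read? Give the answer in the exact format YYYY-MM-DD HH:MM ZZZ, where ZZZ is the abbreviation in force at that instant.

Query: 2021-09-18 17:22 UTC
Rule 3/5 (DDN, +05:00): 2021-09-18 15:21 UTC ≤ query < 2022-05-14 05:23 UTC
17·60 + 22 + 300 = 1342 min
1342 = 0·1440 + 1342; 1342 = 22·60 + 22 → 22:22, same day
→ 2021-09-18 22:22 DDN

2021-09-18 22:22 DDN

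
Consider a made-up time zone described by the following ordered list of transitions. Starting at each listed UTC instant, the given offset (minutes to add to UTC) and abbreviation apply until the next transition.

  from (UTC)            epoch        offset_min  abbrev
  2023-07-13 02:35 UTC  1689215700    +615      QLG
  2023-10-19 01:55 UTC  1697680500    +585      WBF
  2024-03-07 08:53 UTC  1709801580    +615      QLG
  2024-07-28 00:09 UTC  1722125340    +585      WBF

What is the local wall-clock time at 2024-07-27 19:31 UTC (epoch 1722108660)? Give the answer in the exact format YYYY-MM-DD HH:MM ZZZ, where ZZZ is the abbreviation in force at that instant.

2024-07-28 05:46 QLG

Query: 2024-07-27 19:31 UTC
Rule 3/4 (QLG, +10:15): 2024-03-07 08:53 UTC ≤ query < 2024-07-28 00:09 UTC
19·60 + 31 + 615 = 1786 min
1786 = 1·1440 + 346; 346 = 5·60 + 46 → 05:46, 2024-07-27 + 1 day = 2024-07-28
→ 2024-07-28 05:46 QLG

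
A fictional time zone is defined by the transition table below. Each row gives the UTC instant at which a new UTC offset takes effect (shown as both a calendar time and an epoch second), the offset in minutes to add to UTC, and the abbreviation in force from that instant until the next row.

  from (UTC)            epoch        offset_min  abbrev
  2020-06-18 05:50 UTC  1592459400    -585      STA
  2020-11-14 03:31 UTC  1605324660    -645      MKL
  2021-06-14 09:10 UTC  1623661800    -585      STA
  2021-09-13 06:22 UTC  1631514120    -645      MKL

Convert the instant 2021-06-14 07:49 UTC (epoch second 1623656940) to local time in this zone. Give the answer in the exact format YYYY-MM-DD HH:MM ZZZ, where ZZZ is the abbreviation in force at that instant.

Query: 2021-06-14 07:49 UTC
Rule 2/4 (MKL, -10:45): 2020-11-14 03:31 UTC ≤ query < 2021-06-14 09:10 UTC
7·60 + 49 - 645 = -176 min
-176 = -1·1440 + 1264; 1264 = 21·60 + 4 → 21:04, 2021-06-14 - 1 day = 2021-06-13
→ 2021-06-13 21:04 MKL

2021-06-13 21:04 MKL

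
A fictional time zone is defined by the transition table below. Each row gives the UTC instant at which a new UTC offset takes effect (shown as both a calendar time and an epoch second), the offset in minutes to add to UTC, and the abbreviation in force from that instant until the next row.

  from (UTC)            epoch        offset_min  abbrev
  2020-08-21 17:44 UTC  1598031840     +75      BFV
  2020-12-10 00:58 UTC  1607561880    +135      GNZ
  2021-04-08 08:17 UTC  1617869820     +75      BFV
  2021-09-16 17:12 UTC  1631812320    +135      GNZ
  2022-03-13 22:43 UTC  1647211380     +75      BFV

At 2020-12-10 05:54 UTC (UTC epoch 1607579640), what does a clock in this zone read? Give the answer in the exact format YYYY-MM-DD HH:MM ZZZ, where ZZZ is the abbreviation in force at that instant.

2020-12-10 08:09 GNZ

Query: 2020-12-10 05:54 UTC
Rule 2/5 (GNZ, +02:15): 2020-12-10 00:58 UTC ≤ query < 2021-04-08 08:17 UTC
5·60 + 54 + 135 = 489 min
489 = 0·1440 + 489; 489 = 8·60 + 9 → 08:09, same day
→ 2020-12-10 08:09 GNZ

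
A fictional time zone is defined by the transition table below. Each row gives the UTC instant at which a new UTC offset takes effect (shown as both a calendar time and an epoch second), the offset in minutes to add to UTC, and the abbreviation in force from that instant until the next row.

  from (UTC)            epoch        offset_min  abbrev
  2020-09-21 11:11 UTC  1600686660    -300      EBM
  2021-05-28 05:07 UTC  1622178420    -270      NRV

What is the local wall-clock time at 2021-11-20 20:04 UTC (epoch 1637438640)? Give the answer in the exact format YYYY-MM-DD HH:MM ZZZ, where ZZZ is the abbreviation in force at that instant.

Query: 2021-11-20 20:04 UTC
Rule 2/2 (NRV, -04:30): 2021-05-28 05:07 UTC ≤ query < +∞
20·60 + 4 - 270 = 934 min
934 = 0·1440 + 934; 934 = 15·60 + 34 → 15:34, same day
→ 2021-11-20 15:34 NRV

2021-11-20 15:34 NRV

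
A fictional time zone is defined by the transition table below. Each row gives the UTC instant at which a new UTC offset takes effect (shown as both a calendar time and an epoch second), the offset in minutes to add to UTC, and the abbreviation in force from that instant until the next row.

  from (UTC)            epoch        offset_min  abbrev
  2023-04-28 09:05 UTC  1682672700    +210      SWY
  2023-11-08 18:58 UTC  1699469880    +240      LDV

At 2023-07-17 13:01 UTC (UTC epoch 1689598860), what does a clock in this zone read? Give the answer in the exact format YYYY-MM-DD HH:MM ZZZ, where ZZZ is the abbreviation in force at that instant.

Query: 2023-07-17 13:01 UTC
Rule 1/2 (SWY, +03:30): 2023-04-28 09:05 UTC ≤ query < 2023-11-08 18:58 UTC
13·60 + 1 + 210 = 991 min
991 = 0·1440 + 991; 991 = 16·60 + 31 → 16:31, same day
→ 2023-07-17 16:31 SWY

2023-07-17 16:31 SWY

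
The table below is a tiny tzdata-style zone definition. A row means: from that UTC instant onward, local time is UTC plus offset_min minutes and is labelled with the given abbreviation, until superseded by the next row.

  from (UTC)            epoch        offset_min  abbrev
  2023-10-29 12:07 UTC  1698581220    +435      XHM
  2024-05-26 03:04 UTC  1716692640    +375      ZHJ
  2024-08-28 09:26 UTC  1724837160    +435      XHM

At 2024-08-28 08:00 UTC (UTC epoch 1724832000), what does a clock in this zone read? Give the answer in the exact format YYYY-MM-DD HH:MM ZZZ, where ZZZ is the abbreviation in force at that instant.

2024-08-28 14:15 ZHJ

Query: 2024-08-28 08:00 UTC
Rule 2/3 (ZHJ, +06:15): 2024-05-26 03:04 UTC ≤ query < 2024-08-28 09:26 UTC
8·60 + 0 + 375 = 855 min
855 = 0·1440 + 855; 855 = 14·60 + 15 → 14:15, same day
→ 2024-08-28 14:15 ZHJ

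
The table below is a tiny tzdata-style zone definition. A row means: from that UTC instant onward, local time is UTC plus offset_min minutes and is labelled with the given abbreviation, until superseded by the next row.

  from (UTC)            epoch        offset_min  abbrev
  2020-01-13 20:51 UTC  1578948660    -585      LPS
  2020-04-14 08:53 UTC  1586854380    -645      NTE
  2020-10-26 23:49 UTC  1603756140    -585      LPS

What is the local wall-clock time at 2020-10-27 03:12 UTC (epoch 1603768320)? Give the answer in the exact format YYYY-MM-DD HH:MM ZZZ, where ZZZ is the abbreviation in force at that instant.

2020-10-26 17:27 LPS

Query: 2020-10-27 03:12 UTC
Rule 3/3 (LPS, -09:45): 2020-10-26 23:49 UTC ≤ query < +∞
3·60 + 12 - 585 = -393 min
-393 = -1·1440 + 1047; 1047 = 17·60 + 27 → 17:27, 2020-10-27 - 1 day = 2020-10-26
→ 2020-10-26 17:27 LPS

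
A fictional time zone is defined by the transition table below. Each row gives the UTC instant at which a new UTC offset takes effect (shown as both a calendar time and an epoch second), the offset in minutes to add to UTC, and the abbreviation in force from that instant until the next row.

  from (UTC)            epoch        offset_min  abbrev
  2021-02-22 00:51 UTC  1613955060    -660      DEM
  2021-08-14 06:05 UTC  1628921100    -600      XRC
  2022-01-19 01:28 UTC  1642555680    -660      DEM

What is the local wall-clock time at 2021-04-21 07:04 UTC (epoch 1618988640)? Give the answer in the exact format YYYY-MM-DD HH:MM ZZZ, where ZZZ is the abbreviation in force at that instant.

2021-04-20 20:04 DEM

Query: 2021-04-21 07:04 UTC
Rule 1/3 (DEM, -11:00): 2021-02-22 00:51 UTC ≤ query < 2021-08-14 06:05 UTC
7·60 + 4 - 660 = -236 min
-236 = -1·1440 + 1204; 1204 = 20·60 + 4 → 20:04, 2021-04-21 - 1 day = 2021-04-20
→ 2021-04-20 20:04 DEM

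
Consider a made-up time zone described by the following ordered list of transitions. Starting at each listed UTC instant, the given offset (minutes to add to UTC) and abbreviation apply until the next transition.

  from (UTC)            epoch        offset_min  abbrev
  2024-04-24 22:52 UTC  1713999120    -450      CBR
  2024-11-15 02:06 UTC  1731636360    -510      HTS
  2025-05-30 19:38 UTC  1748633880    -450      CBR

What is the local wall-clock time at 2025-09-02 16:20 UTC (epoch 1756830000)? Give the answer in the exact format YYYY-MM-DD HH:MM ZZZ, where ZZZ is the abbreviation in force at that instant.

2025-09-02 08:50 CBR

Query: 2025-09-02 16:20 UTC
Rule 3/3 (CBR, -07:30): 2025-05-30 19:38 UTC ≤ query < +∞
16·60 + 20 - 450 = 530 min
530 = 0·1440 + 530; 530 = 8·60 + 50 → 08:50, same day
→ 2025-09-02 08:50 CBR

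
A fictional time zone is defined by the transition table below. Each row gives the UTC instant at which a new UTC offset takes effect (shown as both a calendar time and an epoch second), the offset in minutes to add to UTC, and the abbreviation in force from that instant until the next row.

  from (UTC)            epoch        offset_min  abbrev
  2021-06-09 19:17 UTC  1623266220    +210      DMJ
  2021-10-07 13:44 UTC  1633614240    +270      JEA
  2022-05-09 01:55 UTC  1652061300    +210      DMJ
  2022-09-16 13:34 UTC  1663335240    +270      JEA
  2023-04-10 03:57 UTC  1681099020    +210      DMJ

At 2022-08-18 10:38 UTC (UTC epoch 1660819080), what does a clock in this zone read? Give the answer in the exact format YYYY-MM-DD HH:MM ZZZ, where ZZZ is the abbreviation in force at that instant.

Query: 2022-08-18 10:38 UTC
Rule 3/5 (DMJ, +03:30): 2022-05-09 01:55 UTC ≤ query < 2022-09-16 13:34 UTC
10·60 + 38 + 210 = 848 min
848 = 0·1440 + 848; 848 = 14·60 + 8 → 14:08, same day
→ 2022-08-18 14:08 DMJ

2022-08-18 14:08 DMJ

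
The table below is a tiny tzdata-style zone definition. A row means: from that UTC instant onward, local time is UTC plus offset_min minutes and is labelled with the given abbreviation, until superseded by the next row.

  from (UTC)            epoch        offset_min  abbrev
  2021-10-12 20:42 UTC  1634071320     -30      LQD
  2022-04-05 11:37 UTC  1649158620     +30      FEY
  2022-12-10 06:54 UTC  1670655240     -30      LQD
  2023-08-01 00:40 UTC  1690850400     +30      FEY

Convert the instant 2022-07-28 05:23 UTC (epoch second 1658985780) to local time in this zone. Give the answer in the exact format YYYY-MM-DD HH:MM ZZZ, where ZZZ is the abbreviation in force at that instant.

2022-07-28 05:53 FEY

Query: 2022-07-28 05:23 UTC
Rule 2/4 (FEY, +00:30): 2022-04-05 11:37 UTC ≤ query < 2022-12-10 06:54 UTC
5·60 + 23 + 30 = 353 min
353 = 0·1440 + 353; 353 = 5·60 + 53 → 05:53, same day
→ 2022-07-28 05:53 FEY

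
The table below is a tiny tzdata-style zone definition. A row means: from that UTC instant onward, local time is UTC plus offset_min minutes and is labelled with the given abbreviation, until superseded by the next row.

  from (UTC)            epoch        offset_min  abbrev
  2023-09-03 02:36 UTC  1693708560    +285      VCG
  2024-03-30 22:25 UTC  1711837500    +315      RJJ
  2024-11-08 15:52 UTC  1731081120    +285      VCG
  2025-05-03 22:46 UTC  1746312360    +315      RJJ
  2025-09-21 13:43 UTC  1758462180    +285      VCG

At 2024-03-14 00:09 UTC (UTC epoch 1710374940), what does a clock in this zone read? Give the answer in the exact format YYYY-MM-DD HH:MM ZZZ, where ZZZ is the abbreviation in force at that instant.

2024-03-14 04:54 VCG

Query: 2024-03-14 00:09 UTC
Rule 1/5 (VCG, +04:45): 2023-09-03 02:36 UTC ≤ query < 2024-03-30 22:25 UTC
0·60 + 9 + 285 = 294 min
294 = 0·1440 + 294; 294 = 4·60 + 54 → 04:54, same day
→ 2024-03-14 04:54 VCG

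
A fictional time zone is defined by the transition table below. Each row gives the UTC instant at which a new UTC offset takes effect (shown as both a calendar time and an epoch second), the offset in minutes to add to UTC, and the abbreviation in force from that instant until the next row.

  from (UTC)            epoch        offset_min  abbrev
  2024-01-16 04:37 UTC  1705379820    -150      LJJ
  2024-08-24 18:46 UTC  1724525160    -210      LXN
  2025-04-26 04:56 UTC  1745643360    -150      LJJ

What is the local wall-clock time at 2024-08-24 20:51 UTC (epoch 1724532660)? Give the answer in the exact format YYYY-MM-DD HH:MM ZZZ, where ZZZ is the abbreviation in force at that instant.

2024-08-24 17:21 LXN

Query: 2024-08-24 20:51 UTC
Rule 2/3 (LXN, -03:30): 2024-08-24 18:46 UTC ≤ query < 2025-04-26 04:56 UTC
20·60 + 51 - 210 = 1041 min
1041 = 0·1440 + 1041; 1041 = 17·60 + 21 → 17:21, same day
→ 2024-08-24 17:21 LXN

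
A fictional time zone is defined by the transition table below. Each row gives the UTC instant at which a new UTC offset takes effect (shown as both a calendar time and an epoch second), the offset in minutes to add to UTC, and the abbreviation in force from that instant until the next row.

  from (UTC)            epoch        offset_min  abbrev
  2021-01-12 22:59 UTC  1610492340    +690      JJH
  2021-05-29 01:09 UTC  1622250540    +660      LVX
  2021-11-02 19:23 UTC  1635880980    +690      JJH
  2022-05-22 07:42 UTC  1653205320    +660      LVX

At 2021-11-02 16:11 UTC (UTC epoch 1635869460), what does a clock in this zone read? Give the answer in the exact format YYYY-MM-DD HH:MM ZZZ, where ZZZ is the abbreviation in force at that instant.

Query: 2021-11-02 16:11 UTC
Rule 2/4 (LVX, +11:00): 2021-05-29 01:09 UTC ≤ query < 2021-11-02 19:23 UTC
16·60 + 11 + 660 = 1631 min
1631 = 1·1440 + 191; 191 = 3·60 + 11 → 03:11, 2021-11-02 + 1 day = 2021-11-03
→ 2021-11-03 03:11 LVX

2021-11-03 03:11 LVX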